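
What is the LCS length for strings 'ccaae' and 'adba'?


DP table for LCS of 'ccaae' and 'adba':
       a  d  b  a
    0  0  0  0  0
  c 0  0  0  0  0
  c 0  0  0  0  0
  a 0  1  1  1  1
  a 0  1  1  1  2
  e 0  1  1  1  2
LCS: 'aa'
LCS length = 2

2


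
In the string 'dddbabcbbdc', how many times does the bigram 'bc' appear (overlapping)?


Scanning 'dddbabcbbdc' for bigram 'bc':
  Position 0: 'dd' -> no
  Position 1: 'dd' -> no
  Position 2: 'db' -> no
  Position 3: 'ba' -> no
  Position 4: 'ab' -> no
  Position 5: 'bc' -> MATCH
  Position 6: 'cb' -> no
  Position 7: 'bb' -> no
  Position 8: 'bd' -> no
  Position 9: 'dc' -> no
Total matches: 1

1


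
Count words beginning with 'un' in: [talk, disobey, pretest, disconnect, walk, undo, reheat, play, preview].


Checking each word for prefix 'un':
  'talk' -> no (count: 0)
  'disobey' -> no (count: 0)
  'pretest' -> no (count: 0)
  'disconnect' -> no (count: 0)
  'walk' -> no (count: 0)
  'undo' -> YES, starts with 'un' (count: 1)
  'reheat' -> no (count: 1)
  'play' -> no (count: 1)
  'preview' -> no (count: 1)
Total with prefix 'un': 1

1


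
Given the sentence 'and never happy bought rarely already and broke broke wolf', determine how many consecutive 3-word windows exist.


Word trigrams from [10] words:
  Trigram 1: (and never happy)
  Trigram 2: (never happy bought)
  Trigram 3: (happy bought rarely)
  Trigram 4: (bought rarely already)
  Trigram 5: (rarely already and)
  Trigram 6: (already and broke)
  Trigram 7: (and broke broke)
  Trigram 8: (broke broke wolf)
Total word trigrams: 10 - 2 = 8

8


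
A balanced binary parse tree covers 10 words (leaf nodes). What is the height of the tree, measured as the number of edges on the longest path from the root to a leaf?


In a balanced binary tree with n leaves the deepest leaf is ceil(log2(n)) edges below the root.
log2(10) = 3.3219
ceil(3.3219) = 4
height (edges) = 4

4


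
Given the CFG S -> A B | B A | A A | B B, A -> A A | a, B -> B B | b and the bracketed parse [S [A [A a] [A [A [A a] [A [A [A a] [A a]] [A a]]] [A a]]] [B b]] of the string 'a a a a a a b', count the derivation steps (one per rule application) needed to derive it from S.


Every bracketed nonterminal node [X ...] in the tree is produced by exactly one rule application.
Reading the tree off as a leftmost derivation:
  Step 1: S  =>  A B   (applied S -> A B)
  Step 2: A B  =>  A A B   (applied A -> A A)
  Step 3: A A B  =>  a A B   (applied A -> a)
  Step 4: a A B  =>  a A A B   (applied A -> A A)
  Step 5: a A A B  =>  a A A A B   (applied A -> A A)
  Step 6: a A A A B  =>  a a A A B   (applied A -> a)
  Step 7: a a A A B  =>  a a A A A B   (applied A -> A A)
  Step 8: a a A A A B  =>  a a A A A A B   (applied A -> A A)
  Step 9: a a A A A A B  =>  a a a A A A B   (applied A -> a)
  Step 10: a a a A A A B  =>  a a a a A A B   (applied A -> a)
  Step 11: a a a a A A B  =>  a a a a a A B   (applied A -> a)
  Step 12: a a a a a A B  =>  a a a a a a B   (applied A -> a)
  Step 13: a a a a a a B  =>  a a a a a a b   (applied B -> b)
Final yield: a a a a a a b
Total rewrite steps: 13

13


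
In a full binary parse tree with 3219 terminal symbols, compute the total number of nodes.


Leaf nodes (terminals): 3219
Internal nodes = n - 1 = 3219 - 1 = 3218
Total = leaves + internal = 3219 + 3218 = 6437

6437


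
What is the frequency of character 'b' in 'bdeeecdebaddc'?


Scanning 'bdeeecdebaddc' for 'b':
  Position 0: 'b' -> MATCH (count: 1)
  Position 8: 'b' -> MATCH (count: 2)
Total occurrences of 'b': 2

2


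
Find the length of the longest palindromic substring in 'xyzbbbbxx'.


Scanning 'xyzbbbbxx' for palindromic substrings.
Substring at positions 3-6: 'bbbb'.
Check: reverse('bbbb') = 'bbbb' -> palindrome confirmed.
Neighbouring characters ('z' / 'x') break symmetry, so it cannot extend further.
No longer palindromic substring exists; longest length = 4

4


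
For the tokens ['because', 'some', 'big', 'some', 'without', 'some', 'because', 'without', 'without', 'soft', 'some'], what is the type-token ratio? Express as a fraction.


Tokens: 11
Unique types: ('because', 'big', 'soft', 'some', 'without') = 5
TTR = 5/11
Already in lowest terms.

5/11


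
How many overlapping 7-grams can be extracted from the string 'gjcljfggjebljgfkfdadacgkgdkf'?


String 'gjcljfggjebljgfkfdadacgkgdkf' has length L = 28.
Number of overlapping n-grams = L - n + 1
Substituting: 28 - 7 + 1 = 22

22


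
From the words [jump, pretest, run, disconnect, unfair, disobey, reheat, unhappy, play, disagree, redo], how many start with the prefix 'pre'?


Checking each word for prefix 'pre':
  'jump' -> no (count: 0)
  'pretest' -> YES, starts with 'pre' (count: 1)
  'run' -> no (count: 1)
  'disconnect' -> no (count: 1)
  'unfair' -> no (count: 1)
  'disobey' -> no (count: 1)
  'reheat' -> no (count: 1)
  'unhappy' -> no (count: 1)
  'play' -> no (count: 1)
  'disagree' -> no (count: 1)
  'redo' -> no (count: 1)
Total with prefix 'pre': 1

1


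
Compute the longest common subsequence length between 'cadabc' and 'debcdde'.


DP table for LCS of 'cadabc' and 'debcdde':
       d  e  b  c  d  d  e
    0  0  0  0  0  0  0  0
  c 0  0  0  0  1  1  1  1
  a 0  0  0  0  1  1  1  1
  d 0  1  1  1  1  2  2  2
  a 0  1  1  1  1  2  2  2
  b 0  1  1  2  2  2  2  2
  c 0  1  1  2  3  3  3  3
LCS: 'dbc'
LCS length = 3

3


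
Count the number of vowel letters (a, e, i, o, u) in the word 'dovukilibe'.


Scanning each character of 'dovukilibe':
  Position 1: 'd' -> consonant (running count: 0)
  Position 2: 'o' -> vowel (running count: 1)
  Position 3: 'v' -> consonant (running count: 1)
  Position 4: 'u' -> vowel (running count: 2)
  Position 5: 'k' -> consonant (running count: 2)
  Position 6: 'i' -> vowel (running count: 3)
  Position 7: 'l' -> consonant (running count: 3)
  Position 8: 'i' -> vowel (running count: 4)
  Position 9: 'b' -> consonant (running count: 4)
  Position 10: 'e' -> vowel (running count: 5)
Total vowels: 5

5


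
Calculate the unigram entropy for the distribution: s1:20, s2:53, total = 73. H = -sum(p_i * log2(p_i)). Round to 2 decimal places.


Computing entropy H = -sum(p_i * log2(p_i)):
  s1: p = 20/73 = 0.2740, -p*log2(p) = 0.5118
  s2: p = 53/73 = 0.7260, -p*log2(p) = 0.3354
H = sum of terms = 0.8472
Rounded to 2 decimals: 0.85

0.85


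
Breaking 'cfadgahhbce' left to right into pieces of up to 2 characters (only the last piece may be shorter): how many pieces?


'cfadgahhbce' has 11 characters.
Chunking with max size 2:
  Chunk 1: 'cf' (positions 0-1)
  Chunk 2: 'ad' (positions 2-3)
  Chunk 3: 'ga' (positions 4-5)
  Chunk 4: 'hh' (positions 6-7)
  Chunk 5: 'bc' (positions 8-9)
  Chunk 6: 'e' (positions 10-10)
Total chunks: ceil(11 / 2) = 6

6


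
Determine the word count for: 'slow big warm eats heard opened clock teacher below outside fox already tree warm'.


Counting words by splitting on spaces:
  Word 1: 'slow'
  Word 2: 'big'
  Word 3: 'warm'
  Word 4: 'eats'
  Word 5: 'heard'
  Word 6: 'opened'
  Word 7: 'clock'
  Word 8: 'teacher'
  Word 9: 'below'
  Word 10: 'outside'
  Word 11: 'fox'
  Word 12: 'already'
  Word 13: 'tree'
  Word 14: 'warm'
Total words: 14

14


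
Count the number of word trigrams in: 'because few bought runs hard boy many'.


Word trigrams from [7] words:
  Trigram 1: (because few bought)
  Trigram 2: (few bought runs)
  Trigram 3: (bought runs hard)
  Trigram 4: (runs hard boy)
  Trigram 5: (hard boy many)
Total word trigrams: 7 - 2 = 5

5


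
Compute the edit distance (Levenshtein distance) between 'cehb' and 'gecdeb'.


Building DP table for s1='cehb' (len 4) and s2='gecdeb' (len 6):
       g  e  c  d  e  b
    0  1  2  3  4  5  6
  c 1  1  2  2  3  4  5
  e 2  2  1  2  3  3  4
  h 3  3  2  2  3  4  4
  b 4  4  3  3  3  4  4
Edit distance = dp[4][6] = 4

4


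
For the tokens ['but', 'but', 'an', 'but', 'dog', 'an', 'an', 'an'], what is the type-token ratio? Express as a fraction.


Tokens: 8
Unique types: ('an', 'but', 'dog') = 3
TTR = 3/8
Already in lowest terms.

3/8


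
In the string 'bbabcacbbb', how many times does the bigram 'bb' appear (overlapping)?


Scanning 'bbabcacbbb' for bigram 'bb':
  Position 0: 'bb' -> MATCH
  Position 1: 'ba' -> no
  Position 2: 'ab' -> no
  Position 3: 'bc' -> no
  Position 4: 'ca' -> no
  Position 5: 'ac' -> no
  Position 6: 'cb' -> no
  Position 7: 'bb' -> MATCH
  Position 8: 'bb' -> MATCH
Total matches: 3

3


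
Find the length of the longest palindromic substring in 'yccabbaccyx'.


Scanning 'yccabbaccyx' for palindromic substrings.
Substring at positions 0-9: 'yccabbaccy'.
Check: reverse('yccabbaccy') = 'yccabbaccy' -> palindrome confirmed.
Neighbouring characters ('-' / 'x') break symmetry, so it cannot extend further.
No longer palindromic substring exists; longest length = 10

10


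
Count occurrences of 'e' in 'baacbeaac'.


Scanning 'baacbeaac' for 'e':
  Position 5: 'e' -> MATCH (count: 1)
Total occurrences of 'e': 1

1


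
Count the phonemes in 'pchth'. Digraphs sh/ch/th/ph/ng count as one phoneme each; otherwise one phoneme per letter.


Parsing 'pchth' greedily, digraphs first:
  'p' -> consonant phoneme (phonemes so far: 1)
  'ch' -> digraph (1 consonant phoneme) (phonemes so far: 2)
  'th' -> digraph (1 consonant phoneme) (phonemes so far: 3)
Total phonemes: 3

3


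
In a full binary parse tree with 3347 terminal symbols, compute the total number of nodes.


Leaf nodes (terminals): 3347
Internal nodes = n - 1 = 3347 - 1 = 3346
Total = leaves + internal = 3347 + 3346 = 6693

6693


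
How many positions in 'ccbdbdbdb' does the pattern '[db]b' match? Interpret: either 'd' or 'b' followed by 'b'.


Pattern: [db]b means either 'd' or 'b' followed by 'b'.
Scanning 'ccbdbdbdb' position-by-position:
  Pos 0: window 'cc' -> no
  Pos 1: window 'cb' -> no
  Pos 2: window 'bd' -> no
  Pos 3: window 'db' -> MATCH
  Pos 4: window 'bd' -> no
  Pos 5: window 'db' -> MATCH
  Pos 6: window 'bd' -> no
  Pos 7: window 'db' -> MATCH
  Pos 8: window 'b' -> no
Total matches: 3

3


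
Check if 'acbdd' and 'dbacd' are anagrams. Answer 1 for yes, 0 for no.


Sort characters of 'acbdd': 'abcdd'
Sort characters of 'dbacd': 'abcdd'
Sorted forms match -> they ARE anagrams
Result: 1

1


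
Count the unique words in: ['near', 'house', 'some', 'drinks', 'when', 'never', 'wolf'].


Listing all tokens and tracking unique types:
  Token 1: 'near' -> NEW (unique so far: 1)
  Token 2: 'house' -> NEW (unique so far: 2)
  Token 3: 'some' -> NEW (unique so far: 3)
  Token 4: 'drinks' -> NEW (unique so far: 4)
  Token 5: 'when' -> NEW (unique so far: 5)
  Token 6: 'never' -> NEW (unique so far: 6)
  Token 7: 'wolf' -> NEW (unique so far: 7)
Unique types: ('drinks', 'house', 'near', 'never', 'some', 'when', 'wolf')
Vocabulary size: 7

7


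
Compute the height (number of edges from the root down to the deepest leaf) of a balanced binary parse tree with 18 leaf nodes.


In a balanced binary tree with n leaves the deepest leaf is ceil(log2(n)) edges below the root.
log2(18) = 4.1699
ceil(4.1699) = 5
height (edges) = 5

5


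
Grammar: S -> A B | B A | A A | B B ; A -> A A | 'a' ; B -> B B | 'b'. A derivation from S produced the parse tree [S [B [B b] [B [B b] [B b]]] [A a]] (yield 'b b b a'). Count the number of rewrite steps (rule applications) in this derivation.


Every bracketed nonterminal node [X ...] in the tree is produced by exactly one rule application.
Reading the tree off as a leftmost derivation:
  Step 1: S  =>  B A   (applied S -> B A)
  Step 2: B A  =>  B B A   (applied B -> B B)
  Step 3: B B A  =>  b B A   (applied B -> b)
  Step 4: b B A  =>  b B B A   (applied B -> B B)
  Step 5: b B B A  =>  b b B A   (applied B -> b)
  Step 6: b b B A  =>  b b b A   (applied B -> b)
  Step 7: b b b A  =>  b b b a   (applied A -> a)
Final yield: b b b a
Total rewrite steps: 7

7


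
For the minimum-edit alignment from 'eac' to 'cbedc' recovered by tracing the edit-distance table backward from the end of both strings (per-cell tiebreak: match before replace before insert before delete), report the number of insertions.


Edit distance = 3. Backtracking from cell (3, 5) with preference match > replace > insert > delete,
then listing the resulting alignment 'eac' -> 'cbedc' left to right:
  Step 1: insert 'c' [insertion #1]
  Step 2: insert 'b' [insertion #2]
  Step 3: keep 'e'
  Step 4: replace a->d
  Step 5: keep 'c'
Total insertions: 2

2


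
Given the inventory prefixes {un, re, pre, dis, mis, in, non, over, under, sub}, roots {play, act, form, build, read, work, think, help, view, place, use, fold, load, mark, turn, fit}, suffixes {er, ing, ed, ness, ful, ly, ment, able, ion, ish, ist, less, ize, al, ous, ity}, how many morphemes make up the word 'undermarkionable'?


Segmenting 'undermarkionable' against the inventory:
  'under' -> prefix (morpheme 1)
  'mark' -> root (morpheme 2)
  'ion' -> suffix (morpheme 3)
  'able' -> suffix (morpheme 4)
Total morphemes: 4

4


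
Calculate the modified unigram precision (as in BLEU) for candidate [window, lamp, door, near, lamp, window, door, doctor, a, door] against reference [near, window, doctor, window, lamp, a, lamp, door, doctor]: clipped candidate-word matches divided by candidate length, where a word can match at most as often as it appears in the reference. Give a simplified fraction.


Reference word counts: {'a': 1, 'doctor': 2, 'door': 1, 'lamp': 2, 'near': 1, 'window': 2}
Checking each candidate word (with clipping):
  'window' -> in reference (ref count 2, used 1/2) -> match (matches: 1)
  'lamp' -> in reference (ref count 2, used 1/2) -> match (matches: 2)
  'door' -> in reference (ref count 1, used 1/1) -> match (matches: 3)
  'near' -> in reference (ref count 1, used 1/1) -> match (matches: 4)
  'lamp' -> in reference (ref count 2, used 2/2) -> match (matches: 5)
  'window' -> in reference (ref count 2, used 2/2) -> match (matches: 6)
  'door' -> ref count 1 already used up (1/1) -> clipped, no match (matches: 6)
  'doctor' -> in reference (ref count 2, used 1/2) -> match (matches: 7)
  'a' -> in reference (ref count 1, used 1/1) -> match (matches: 8)
  'door' -> ref count 1 already used up (1/1) -> clipped, no match (matches: 8)
Clipped matches: 8, Candidate length: 10
Precision = 8/10 = 4/5

4/5


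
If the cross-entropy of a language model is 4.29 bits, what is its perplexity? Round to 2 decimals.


Perplexity formula: PP = 2^H
H = 4.29
PP = 2^4.29
Decompose: 2^4.29 = 2^4 * 2^0.29
2^4 = 16, 2^0.29 ~ 1.2226403
PP ~ 16 * 1.2226403 = 19.5622448
Rounded to 2 decimals: 19.56

19.56


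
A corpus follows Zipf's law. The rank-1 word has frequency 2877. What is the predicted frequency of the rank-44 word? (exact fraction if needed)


Zipf's law: freq(rank) = f1 / rank
f1 = 2877, rank = 44
freq = 2877 / 44
GCD(2877, 44) = 1
Simplified: 2877/44

2877/44


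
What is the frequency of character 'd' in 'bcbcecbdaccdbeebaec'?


Scanning 'bcbcecbdaccdbeebaec' for 'd':
  Position 7: 'd' -> MATCH (count: 1)
  Position 11: 'd' -> MATCH (count: 2)
Total occurrences of 'd': 2

2


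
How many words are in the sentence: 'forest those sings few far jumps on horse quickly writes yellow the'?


Counting words by splitting on spaces:
  Word 1: 'forest'
  Word 2: 'those'
  Word 3: 'sings'
  Word 4: 'few'
  Word 5: 'far'
  Word 6: 'jumps'
  Word 7: 'on'
  Word 8: 'horse'
  Word 9: 'quickly'
  Word 10: 'writes'
  Word 11: 'yellow'
  Word 12: 'the'
Total words: 12

12


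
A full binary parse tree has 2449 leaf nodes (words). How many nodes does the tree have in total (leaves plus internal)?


Leaf nodes (terminals): 2449
Internal nodes = n - 1 = 2449 - 1 = 2448
Total = leaves + internal = 2449 + 2448 = 4897

4897


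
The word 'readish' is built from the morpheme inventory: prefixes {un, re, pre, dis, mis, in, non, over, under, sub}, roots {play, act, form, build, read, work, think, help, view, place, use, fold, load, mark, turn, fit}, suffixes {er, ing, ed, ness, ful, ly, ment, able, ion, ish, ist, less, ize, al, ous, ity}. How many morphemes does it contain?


Segmenting 'readish' against the inventory:
  'read' -> root (morpheme 1)
  'ish' -> suffix (morpheme 2)
Total morphemes: 2

2


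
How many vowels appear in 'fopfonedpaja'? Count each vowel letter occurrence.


Scanning each character of 'fopfonedpaja':
  Position 1: 'f' -> consonant (running count: 0)
  Position 2: 'o' -> vowel (running count: 1)
  Position 3: 'p' -> consonant (running count: 1)
  Position 4: 'f' -> consonant (running count: 1)
  Position 5: 'o' -> vowel (running count: 2)
  Position 6: 'n' -> consonant (running count: 2)
  Position 7: 'e' -> vowel (running count: 3)
  Position 8: 'd' -> consonant (running count: 3)
  Position 9: 'p' -> consonant (running count: 3)
  Position 10: 'a' -> vowel (running count: 4)
  Position 11: 'j' -> consonant (running count: 4)
  Position 12: 'a' -> vowel (running count: 5)
Total vowels: 5

5


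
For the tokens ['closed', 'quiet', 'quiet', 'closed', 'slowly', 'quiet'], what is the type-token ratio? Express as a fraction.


Tokens: 6
Unique types: ('closed', 'quiet', 'slowly') = 3
TTR = 3/6
Simplify: divide both by 3 -> 1/2
TTR = 1/2

1/2


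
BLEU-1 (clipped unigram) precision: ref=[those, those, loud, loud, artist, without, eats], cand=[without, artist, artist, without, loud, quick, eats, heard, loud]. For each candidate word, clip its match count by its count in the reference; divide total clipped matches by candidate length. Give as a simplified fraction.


Reference word counts: {'artist': 1, 'eats': 1, 'loud': 2, 'those': 2, 'without': 1}
Checking each candidate word (with clipping):
  'without' -> in reference (ref count 1, used 1/1) -> match (matches: 1)
  'artist' -> in reference (ref count 1, used 1/1) -> match (matches: 2)
  'artist' -> ref count 1 already used up (1/1) -> clipped, no match (matches: 2)
  'without' -> ref count 1 already used up (1/1) -> clipped, no match (matches: 2)
  'loud' -> in reference (ref count 2, used 1/2) -> match (matches: 3)
  'quick' -> not in reference -> no match (matches: 3)
  'eats' -> in reference (ref count 1, used 1/1) -> match (matches: 4)
  'heard' -> not in reference -> no match (matches: 4)
  'loud' -> in reference (ref count 2, used 2/2) -> match (matches: 5)
Clipped matches: 5, Candidate length: 9
Precision = 5/9

5/9


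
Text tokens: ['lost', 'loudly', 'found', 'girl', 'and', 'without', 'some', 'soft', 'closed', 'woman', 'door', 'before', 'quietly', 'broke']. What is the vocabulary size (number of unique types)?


Listing all tokens and tracking unique types:
  Token 1: 'lost' -> NEW (unique so far: 1)
  Token 2: 'loudly' -> NEW (unique so far: 2)
  Token 3: 'found' -> NEW (unique so far: 3)
  Token 4: 'girl' -> NEW (unique so far: 4)
  Token 5: 'and' -> NEW (unique so far: 5)
  Token 6: 'without' -> NEW (unique so far: 6)
  Token 7: 'some' -> NEW (unique so far: 7)
  Token 8: 'soft' -> NEW (unique so far: 8)
  Token 9: 'closed' -> NEW (unique so far: 9)
  Token 10: 'woman' -> NEW (unique so far: 10)
  Token 11: 'door' -> NEW (unique so far: 11)
  Token 12: 'before' -> NEW (unique so far: 12)
  Token 13: 'quietly' -> NEW (unique so far: 13)
  Token 14: 'broke' -> NEW (unique so far: 14)
Unique types: ('and', 'before', 'broke', 'closed', 'door', 'found', 'girl', 'lost', 'loudly', 'quietly', 'soft', 'some', 'without', 'woman')
Vocabulary size: 14

14


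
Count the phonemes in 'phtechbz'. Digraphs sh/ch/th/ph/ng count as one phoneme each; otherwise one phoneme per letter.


Parsing 'phtechbz' greedily, digraphs first:
  'ph' -> digraph (1 consonant phoneme) (phonemes so far: 1)
  't' -> consonant phoneme (phonemes so far: 2)
  'e' -> vowel phoneme (phonemes so far: 3)
  'ch' -> digraph (1 consonant phoneme) (phonemes so far: 4)
  'b' -> consonant phoneme (phonemes so far: 5)
  'z' -> consonant phoneme (phonemes so far: 6)
Total phonemes: 6

6


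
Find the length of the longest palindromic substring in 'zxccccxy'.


Scanning 'zxccccxy' for palindromic substrings.
Substring at positions 1-6: 'xccccx'.
Check: reverse('xccccx') = 'xccccx' -> palindrome confirmed.
Neighbouring characters ('z' / 'y') break symmetry, so it cannot extend further.
No longer palindromic substring exists; longest length = 6

6


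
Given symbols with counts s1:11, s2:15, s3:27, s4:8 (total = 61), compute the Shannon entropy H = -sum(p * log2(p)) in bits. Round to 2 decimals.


Computing entropy H = -sum(p_i * log2(p_i)):
  s1: p = 11/61 = 0.1803, -p*log2(p) = 0.4456
  s2: p = 15/61 = 0.2459, -p*log2(p) = 0.4977
  s3: p = 27/61 = 0.4426, -p*log2(p) = 0.5205
  s4: p = 8/61 = 0.1311, -p*log2(p) = 0.3844
H = sum of terms = 1.8482
Rounded to 2 decimals: 1.85

1.85


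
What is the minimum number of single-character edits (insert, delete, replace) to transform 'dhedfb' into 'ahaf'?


Building DP table for s1='dhedfb' (len 6) and s2='ahaf' (len 4):
       a  h  a  f
    0  1  2  3  4
  d 1  1  2  3  4
  h 2  2  1  2  3
  e 3  3  2  2  3
  d 4  4  3  3  3
  f 5  5  4  4  3
  b 6  6  5  5  4
Edit distance = dp[6][4] = 4

4


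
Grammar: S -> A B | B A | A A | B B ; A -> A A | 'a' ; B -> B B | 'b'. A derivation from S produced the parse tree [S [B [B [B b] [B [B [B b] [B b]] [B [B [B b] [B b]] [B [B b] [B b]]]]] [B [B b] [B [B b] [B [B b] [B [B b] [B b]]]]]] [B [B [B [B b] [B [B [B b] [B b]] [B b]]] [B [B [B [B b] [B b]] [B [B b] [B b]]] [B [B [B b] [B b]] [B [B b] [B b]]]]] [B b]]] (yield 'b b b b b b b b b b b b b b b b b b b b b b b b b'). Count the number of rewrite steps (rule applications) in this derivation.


Every bracketed nonterminal node [X ...] in the tree is produced by exactly one rule application.
Reading the tree off as a leftmost derivation:
  Step 1: S  =>  B B   (applied S -> B B)
  Step 2: B B  =>  B B B   (applied B -> B B)
  Step 3: B B B  =>  B B B B   (applied B -> B B)
  Step 4: B B B B  =>  b B B B   (applied B -> b)
  Step 5: b B B B  =>  b B B B B   (applied B -> B B)
  Step 6: b B B B B  =>  b B B B B B   (applied B -> B B)
  Step 7: b B B B B B  =>  b b B B B B   (applied B -> b)
  Step 8: b b B B B B  =>  b b b B B B   (applied B -> b)
  Step 9: b b b B B B  =>  b b b B B B B   (applied B -> B B)
  Step 10: b b b B B B B  =>  b b b B B B B B   (applied B -> B B)
  Step 11: b b b B B B B B  =>  b b b b B B B B   (applied B -> b)
  Step 12: b b b b B B B B  =>  b b b b b B B B   (applied B -> b)
  Step 13: b b b b b B B B  =>  b b b b b B B B B   (applied B -> B B)
  Step 14: b b b b b B B B B  =>  b b b b b b B B B   (applied B -> b)
  Step 15: b b b b b b B B B  =>  b b b b b b b B B   (applied B -> b)
  Step 16: b b b b b b b B B  =>  b b b b b b b B B B   (applied B -> B B)
  Step 17: b b b b b b b B B B  =>  b b b b b b b b B B   (applied B -> b)
  Step 18: b b b b b b b b B B  =>  b b b b b b b b B B B   (applied B -> B B)
  Step 19: b b b b b b b b B B B  =>  b b b b b b b b b B B   (applied B -> b)
  Step 20: b b b b b b b b b B B  =>  b b b b b b b b b B B B   (applied B -> B B)
  Step 21: b b b b b b b b b B B B  =>  b b b b b b b b b b B B   (applied B -> b)
  Step 22: b b b b b b b b b b B B  =>  b b b b b b b b b b B B B   (applied B -> B B)
  Step 23: b b b b b b b b b b B B B  =>  b b b b b b b b b b b B B   (applied B -> b)
  Step 24: b b b b b b b b b b b B B  =>  b b b b b b b b b b b b B   (applied B -> b)
  Step 25: b b b b b b b b b b b b B  =>  b b b b b b b b b b b b B B   (applied B -> B B)
  Step 26: b b b b b b b b b b b b B B  =>  b b b b b b b b b b b b B B B   (applied B -> B B)
  Step 27: b b b b b b b b b b b b B B B  =>  b b b b b b b b b b b b B B B B   (applied B -> B B)
  Step 28: b b b b b b b b b b b b B B B B  =>  b b b b b b b b b b b b b B B B   (applied B -> b)
  Step 29: b b b b b b b b b b b b b B B B  =>  b b b b b b b b b b b b b B B B B   (applied B -> B B)
  Step 30: b b b b b b b b b b b b b B B B B  =>  b b b b b b b b b b b b b B B B B B   (applied B -> B B)
  Step 31: b b b b b b b b b b b b b B B B B B  =>  b b b b b b b b b b b b b b B B B B   (applied B -> b)
  Step 32: b b b b b b b b b b b b b b B B B B  =>  b b b b b b b b b b b b b b b B B B   (applied B -> b)
  Step 33: b b b b b b b b b b b b b b b B B B  =>  b b b b b b b b b b b b b b b b B B   (applied B -> b)
  Step 34: b b b b b b b b b b b b b b b b B B  =>  b b b b b b b b b b b b b b b b B B B   (applied B -> B B)
  Step 35: b b b b b b b b b b b b b b b b B B B  =>  b b b b b b b b b b b b b b b b B B B B   (applied B -> B B)
  Step 36: b b b b b b b b b b b b b b b b B B B B  =>  b b b b b b b b b b b b b b b b B B B B B   (applied B -> B B)
  Step 37: b b b b b b b b b b b b b b b b B B B B B  =>  b b b b b b b b b b b b b b b b b B B B B   (applied B -> b)
  Step 38: b b b b b b b b b b b b b b b b b B B B B  =>  b b b b b b b b b b b b b b b b b b B B B   (applied B -> b)
  Step 39: b b b b b b b b b b b b b b b b b b B B B  =>  b b b b b b b b b b b b b b b b b b B B B B   (applied B -> B B)
  Step 40: b b b b b b b b b b b b b b b b b b B B B B  =>  b b b b b b b b b b b b b b b b b b b B B B   (applied B -> b)
  Step 41: b b b b b b b b b b b b b b b b b b b B B B  =>  b b b b b b b b b b b b b b b b b b b b B B   (applied B -> b)
  Step 42: b b b b b b b b b b b b b b b b b b b b B B  =>  b b b b b b b b b b b b b b b b b b b b B B B   (applied B -> B B)
  Step 43: b b b b b b b b b b b b b b b b b b b b B B B  =>  b b b b b b b b b b b b b b b b b b b b B B B B   (applied B -> B B)
  Step 44: b b b b b b b b b b b b b b b b b b b b B B B B  =>  b b b b b b b b b b b b b b b b b b b b b B B B   (applied B -> b)
  Step 45: b b b b b b b b b b b b b b b b b b b b b B B B  =>  b b b b b b b b b b b b b b b b b b b b b b B B   (applied B -> b)
  Step 46: b b b b b b b b b b b b b b b b b b b b b b B B  =>  b b b b b b b b b b b b b b b b b b b b b b B B B   (applied B -> B B)
  Step 47: b b b b b b b b b b b b b b b b b b b b b b B B B  =>  b b b b b b b b b b b b b b b b b b b b b b b B B   (applied B -> b)
  Step 48: b b b b b b b b b b b b b b b b b b b b b b b B B  =>  b b b b b b b b b b b b b b b b b b b b b b b b B   (applied B -> b)
  Step 49: b b b b b b b b b b b b b b b b b b b b b b b b B  =>  b b b b b b b b b b b b b b b b b b b b b b b b b   (applied B -> b)
Final yield: b b b b b b b b b b b b b b b b b b b b b b b b b
Total rewrite steps: 49

49


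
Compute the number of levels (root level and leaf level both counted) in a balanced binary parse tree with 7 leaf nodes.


In a balanced binary tree with n leaves the deepest leaf is ceil(log2(n)) edges below the root,
so counting node levels inclusive of root and leaves gives ceil(log2(n)) + 1 levels.
log2(7) = 2.8074
ceil(2.8074) = 3
levels = 3 + 1 = 4

4


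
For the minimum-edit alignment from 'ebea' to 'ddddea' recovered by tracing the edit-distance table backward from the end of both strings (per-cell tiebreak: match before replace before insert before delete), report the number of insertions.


Edit distance = 4. Backtracking from cell (4, 6) with preference match > replace > insert > delete,
then listing the resulting alignment 'ebea' -> 'ddddea' left to right:
  Step 1: insert 'd' [insertion #1]
  Step 2: insert 'd' [insertion #2]
  Step 3: replace e->d
  Step 4: replace b->d
  Step 5: keep 'e'
  Step 6: keep 'a'
Total insertions: 2

2


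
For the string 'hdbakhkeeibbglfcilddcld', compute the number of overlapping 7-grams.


String 'hdbakhkeeibbglfcilddcld' has length L = 23.
Number of overlapping n-grams = L - n + 1
Substituting: 23 - 7 + 1 = 17

17


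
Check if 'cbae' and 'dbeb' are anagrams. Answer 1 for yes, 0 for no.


Sort characters of 'cbae': 'abce'
Sort characters of 'dbeb': 'bbde'
Sorted forms differ -> they are NOT anagrams
Result: 0

0


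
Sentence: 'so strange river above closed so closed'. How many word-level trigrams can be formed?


Word trigrams from [7] words:
  Trigram 1: (so strange river)
  Trigram 2: (strange river above)
  Trigram 3: (river above closed)
  Trigram 4: (above closed so)
  Trigram 5: (closed so closed)
Total word trigrams: 7 - 2 = 5

5


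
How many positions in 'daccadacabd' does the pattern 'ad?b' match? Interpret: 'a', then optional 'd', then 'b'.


Pattern: ad?b means 'a', then optional 'd', then 'b'.
Scanning 'daccadacabd' position-by-position:
  Pos 0: window 'dac' -> no
  Pos 1: window 'acc' -> no
  Pos 2: window 'cca' -> no
  Pos 3: window 'cad' -> no
  Pos 4: window 'ada' -> no
  Pos 5: window 'dac' -> no
  Pos 6: window 'aca' -> no
  Pos 7: window 'cab' -> no
  Pos 8: window 'abd' -> MATCH
  Pos 9: window 'bd' -> no
  Pos 10: window 'd' -> no
Total matches: 1

1


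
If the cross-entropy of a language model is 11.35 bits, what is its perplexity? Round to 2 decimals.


Perplexity formula: PP = 2^H
H = 11.35
PP = 2^11.35
Decompose: 2^11.35 = 2^11 * 2^0.35
2^11 = 2048, 2^0.35 ~ 1.2745606
PP ~ 2048 * 1.2745606 = 2610.3001088
Rounded to 2 decimals: 2610.30

2610.30


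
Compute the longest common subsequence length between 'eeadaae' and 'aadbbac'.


DP table for LCS of 'eeadaae' and 'aadbbac':
       a  a  d  b  b  a  c
    0  0  0  0  0  0  0  0
  e 0  0  0  0  0  0  0  0
  e 0  0  0  0  0  0  0  0
  a 0  1  1  1  1  1  1  1
  d 0  1  1  2  2  2  2  2
  a 0  1  2  2  2  2  3  3
  a 0  1  2  2  2  2  3  3
  e 0  1  2  2  2  2  3  3
LCS: 'ada'
LCS length = 3

3


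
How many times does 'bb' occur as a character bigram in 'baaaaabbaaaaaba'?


Scanning 'baaaaabbaaaaaba' for bigram 'bb':
  Position 0: 'ba' -> no
  Position 1: 'aa' -> no
  Position 2: 'aa' -> no
  Position 3: 'aa' -> no
  Position 4: 'aa' -> no
  Position 5: 'ab' -> no
  Position 6: 'bb' -> MATCH
  Position 7: 'ba' -> no
  Position 8: 'aa' -> no
  Position 9: 'aa' -> no
  Position 10: 'aa' -> no
  Position 11: 'aa' -> no
  Position 12: 'ab' -> no
  Position 13: 'ba' -> no
Total matches: 1

1


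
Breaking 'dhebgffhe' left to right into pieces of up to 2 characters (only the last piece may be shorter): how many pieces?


'dhebgffhe' has 9 characters.
Chunking with max size 2:
  Chunk 1: 'dh' (positions 0-1)
  Chunk 2: 'eb' (positions 2-3)
  Chunk 3: 'gf' (positions 4-5)
  Chunk 4: 'fh' (positions 6-7)
  Chunk 5: 'e' (positions 8-8)
Total chunks: ceil(9 / 2) = 5

5


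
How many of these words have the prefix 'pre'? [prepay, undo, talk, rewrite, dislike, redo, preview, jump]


Checking each word for prefix 'pre':
  'prepay' -> YES, starts with 'pre' (count: 1)
  'undo' -> no (count: 1)
  'talk' -> no (count: 1)
  'rewrite' -> no (count: 1)
  'dislike' -> no (count: 1)
  'redo' -> no (count: 1)
  'preview' -> YES, starts with 'pre' (count: 2)
  'jump' -> no (count: 2)
Total with prefix 'pre': 2

2


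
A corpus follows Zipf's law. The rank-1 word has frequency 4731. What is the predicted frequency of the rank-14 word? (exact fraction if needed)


Zipf's law: freq(rank) = f1 / rank
f1 = 4731, rank = 14
freq = 4731 / 14
GCD(4731, 14) = 1
Simplified: 4731/14

4731/14


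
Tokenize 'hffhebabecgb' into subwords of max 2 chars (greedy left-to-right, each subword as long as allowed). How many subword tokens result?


'hffhebabecgb' has 12 characters.
Chunking with max size 2:
  Chunk 1: 'hf' (positions 0-1)
  Chunk 2: 'fh' (positions 2-3)
  Chunk 3: 'eb' (positions 4-5)
  Chunk 4: 'ab' (positions 6-7)
  Chunk 5: 'ec' (positions 8-9)
  Chunk 6: 'gb' (positions 10-11)
Total chunks: ceil(12 / 2) = 6

6


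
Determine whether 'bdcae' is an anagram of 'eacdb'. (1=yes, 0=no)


Sort characters of 'bdcae': 'abcde'
Sort characters of 'eacdb': 'abcde'
Sorted forms match -> they ARE anagrams
Result: 1

1


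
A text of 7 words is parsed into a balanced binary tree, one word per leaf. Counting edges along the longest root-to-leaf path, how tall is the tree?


In a balanced binary tree with n leaves the deepest leaf is ceil(log2(n)) edges below the root.
log2(7) = 2.8074
ceil(2.8074) = 3
height (edges) = 3

3


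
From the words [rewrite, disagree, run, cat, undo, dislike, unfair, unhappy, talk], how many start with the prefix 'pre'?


Checking each word for prefix 'pre':
  'rewrite' -> no (count: 0)
  'disagree' -> no (count: 0)
  'run' -> no (count: 0)
  'cat' -> no (count: 0)
  'undo' -> no (count: 0)
  'dislike' -> no (count: 0)
  'unfair' -> no (count: 0)
  'unhappy' -> no (count: 0)
  'talk' -> no (count: 0)
Total with prefix 'pre': 0

0


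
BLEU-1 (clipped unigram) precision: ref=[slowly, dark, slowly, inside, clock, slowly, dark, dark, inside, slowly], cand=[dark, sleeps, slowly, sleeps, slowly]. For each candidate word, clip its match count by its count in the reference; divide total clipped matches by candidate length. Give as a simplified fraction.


Reference word counts: {'clock': 1, 'dark': 3, 'inside': 2, 'slowly': 4}
Checking each candidate word (with clipping):
  'dark' -> in reference (ref count 3, used 1/3) -> match (matches: 1)
  'sleeps' -> not in reference -> no match (matches: 1)
  'slowly' -> in reference (ref count 4, used 1/4) -> match (matches: 2)
  'sleeps' -> not in reference -> no match (matches: 2)
  'slowly' -> in reference (ref count 4, used 2/4) -> match (matches: 3)
Clipped matches: 3, Candidate length: 5
Precision = 3/5

3/5


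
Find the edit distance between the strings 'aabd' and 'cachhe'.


Building DP table for s1='aabd' (len 4) and s2='cachhe' (len 6):
       c  a  c  h  h  e
    0  1  2  3  4  5  6
  a 1  1  1  2  3  4  5
  a 2  2  1  2  3  4  5
  b 3  3  2  2  3  4  5
  d 4  4  3  3  3  4  5
Edit distance = dp[4][6] = 5

5


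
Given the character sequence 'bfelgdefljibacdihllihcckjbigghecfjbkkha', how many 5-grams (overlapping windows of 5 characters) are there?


String 'bfelgdefljibacdihllihcckjbigghecfjbkkha' has length L = 39.
Number of overlapping n-grams = L - n + 1
Substituting: 39 - 5 + 1 = 35

35


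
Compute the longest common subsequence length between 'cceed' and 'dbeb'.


DP table for LCS of 'cceed' and 'dbeb':
       d  b  e  b
    0  0  0  0  0
  c 0  0  0  0  0
  c 0  0  0  0  0
  e 0  0  0  1  1
  e 0  0  0  1  1
  d 0  1  1  1  1
LCS: 'e'
LCS length = 1

1


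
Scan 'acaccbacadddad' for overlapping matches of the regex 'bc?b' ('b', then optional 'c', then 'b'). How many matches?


Pattern: bc?b means 'b', then optional 'c', then 'b'.
Scanning 'acaccbacadddad' position-by-position:
  Pos 0: window 'aca' -> no
  Pos 1: window 'cac' -> no
  Pos 2: window 'acc' -> no
  Pos 3: window 'ccb' -> no
  Pos 4: window 'cba' -> no
  Pos 5: window 'bac' -> no
  Pos 6: window 'aca' -> no
  Pos 7: window 'cad' -> no
  Pos 8: window 'add' -> no
  Pos 9: window 'ddd' -> no
  Pos 10: window 'dda' -> no
  Pos 11: window 'dad' -> no
  Pos 12: window 'ad' -> no
  Pos 13: window 'd' -> no
Total matches: 0

0


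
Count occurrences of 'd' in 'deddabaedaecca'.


Scanning 'deddabaedaecca' for 'd':
  Position 0: 'd' -> MATCH (count: 1)
  Position 2: 'd' -> MATCH (count: 2)
  Position 3: 'd' -> MATCH (count: 3)
  Position 8: 'd' -> MATCH (count: 4)
Total occurrences of 'd': 4

4


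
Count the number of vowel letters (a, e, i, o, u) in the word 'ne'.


Scanning each character of 'ne':
  Position 1: 'n' -> consonant (running count: 0)
  Position 2: 'e' -> vowel (running count: 1)
Total vowels: 1

1


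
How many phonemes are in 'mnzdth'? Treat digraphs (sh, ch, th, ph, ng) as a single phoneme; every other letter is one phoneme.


Parsing 'mnzdth' greedily, digraphs first:
  'm' -> consonant phoneme (phonemes so far: 1)
  'n' -> consonant phoneme (phonemes so far: 2)
  'z' -> consonant phoneme (phonemes so far: 3)
  'd' -> consonant phoneme (phonemes so far: 4)
  'th' -> digraph (1 consonant phoneme) (phonemes so far: 5)
Total phonemes: 5

5


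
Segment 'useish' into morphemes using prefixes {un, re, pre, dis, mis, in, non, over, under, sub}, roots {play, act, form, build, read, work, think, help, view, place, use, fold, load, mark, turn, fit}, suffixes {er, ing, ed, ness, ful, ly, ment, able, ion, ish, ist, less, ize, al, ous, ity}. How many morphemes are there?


Segmenting 'useish' against the inventory:
  'use' -> root (morpheme 1)
  'ish' -> suffix (morpheme 2)
Total morphemes: 2

2


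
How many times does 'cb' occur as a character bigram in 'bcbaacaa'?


Scanning 'bcbaacaa' for bigram 'cb':
  Position 0: 'bc' -> no
  Position 1: 'cb' -> MATCH
  Position 2: 'ba' -> no
  Position 3: 'aa' -> no
  Position 4: 'ac' -> no
  Position 5: 'ca' -> no
  Position 6: 'aa' -> no
Total matches: 1

1


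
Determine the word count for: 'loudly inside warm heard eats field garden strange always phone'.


Counting words by splitting on spaces:
  Word 1: 'loudly'
  Word 2: 'inside'
  Word 3: 'warm'
  Word 4: 'heard'
  Word 5: 'eats'
  Word 6: 'field'
  Word 7: 'garden'
  Word 8: 'strange'
  Word 9: 'always'
  Word 10: 'phone'
Total words: 10

10


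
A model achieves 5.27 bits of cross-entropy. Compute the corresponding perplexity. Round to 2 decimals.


Perplexity formula: PP = 2^H
H = 5.27
PP = 2^5.27
Decompose: 2^5.27 = 2^5 * 2^0.27
2^5 = 32, 2^0.27 ~ 1.2058078
PP ~ 32 * 1.2058078 = 38.5858496
Rounded to 2 decimals: 38.59

38.59


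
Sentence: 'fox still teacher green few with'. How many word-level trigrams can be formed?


Word trigrams from [6] words:
  Trigram 1: (fox still teacher)
  Trigram 2: (still teacher green)
  Trigram 3: (teacher green few)
  Trigram 4: (green few with)
Total word trigrams: 6 - 2 = 4

4


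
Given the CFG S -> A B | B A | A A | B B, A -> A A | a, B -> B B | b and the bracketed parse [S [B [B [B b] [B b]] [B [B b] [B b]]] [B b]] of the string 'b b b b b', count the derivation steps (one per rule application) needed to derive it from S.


Every bracketed nonterminal node [X ...] in the tree is produced by exactly one rule application.
Reading the tree off as a leftmost derivation:
  Step 1: S  =>  B B   (applied S -> B B)
  Step 2: B B  =>  B B B   (applied B -> B B)
  Step 3: B B B  =>  B B B B   (applied B -> B B)
  Step 4: B B B B  =>  b B B B   (applied B -> b)
  Step 5: b B B B  =>  b b B B   (applied B -> b)
  Step 6: b b B B  =>  b b B B B   (applied B -> B B)
  Step 7: b b B B B  =>  b b b B B   (applied B -> b)
  Step 8: b b b B B  =>  b b b b B   (applied B -> b)
  Step 9: b b b b B  =>  b b b b b   (applied B -> b)
Final yield: b b b b b
Total rewrite steps: 9

9


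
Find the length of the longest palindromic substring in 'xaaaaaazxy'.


Scanning 'xaaaaaazxy' for palindromic substrings.
Substring at positions 1-6: 'aaaaaa'.
Check: reverse('aaaaaa') = 'aaaaaa' -> palindrome confirmed.
Neighbouring characters ('x' / 'z') break symmetry, so it cannot extend further.
No longer palindromic substring exists; longest length = 6

6


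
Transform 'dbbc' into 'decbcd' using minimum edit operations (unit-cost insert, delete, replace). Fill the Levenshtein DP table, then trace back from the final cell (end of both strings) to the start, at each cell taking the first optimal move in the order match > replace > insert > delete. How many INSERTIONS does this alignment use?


Edit distance = 3. Backtracking from cell (4, 6) with preference match > replace > insert > delete,
then listing the resulting alignment 'dbbc' -> 'decbcd' left to right:
  Step 1: keep 'd'
  Step 2: insert 'e' [insertion #1]
  Step 3: replace b->c
  Step 4: keep 'b'
  Step 5: keep 'c'
  Step 6: insert 'd' [insertion #2]
Total insertions: 2

2


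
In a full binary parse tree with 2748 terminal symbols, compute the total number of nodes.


Leaf nodes (terminals): 2748
Internal nodes = n - 1 = 2748 - 1 = 2747
Total = leaves + internal = 2748 + 2747 = 5495

5495


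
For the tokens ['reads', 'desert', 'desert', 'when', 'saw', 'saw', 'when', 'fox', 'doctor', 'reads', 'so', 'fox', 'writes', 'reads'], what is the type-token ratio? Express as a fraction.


Tokens: 14
Unique types: ('desert', 'doctor', 'fox', 'reads', 'saw', 'so', 'when', 'writes') = 8
TTR = 8/14
Simplify: divide both by 2 -> 4/7
TTR = 4/7

4/7


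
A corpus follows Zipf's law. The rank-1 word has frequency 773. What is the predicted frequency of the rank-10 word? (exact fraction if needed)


Zipf's law: freq(rank) = f1 / rank
f1 = 773, rank = 10
freq = 773 / 10
GCD(773, 10) = 1
Simplified: 773/10

773/10
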